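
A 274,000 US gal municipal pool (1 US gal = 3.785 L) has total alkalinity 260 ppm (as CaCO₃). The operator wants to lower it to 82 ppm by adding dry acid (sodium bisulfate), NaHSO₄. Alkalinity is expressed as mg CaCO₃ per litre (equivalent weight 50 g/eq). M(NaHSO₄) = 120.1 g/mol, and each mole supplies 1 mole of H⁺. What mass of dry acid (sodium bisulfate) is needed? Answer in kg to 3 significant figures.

443 kg

Volume: 274,000 US gal × 3.785 L/gal = 1,037,090 L.
Alkalinity to neutralize: (260 − 82) = 178 mg/L as CaCO₃ × 1,037,090 L = 184,600 g as CaCO₃.
Equivalents of H⁺ required: 184,600 ÷ 50 g/eq = 3692 eq = 3692 mol NaHSO₄.
Mass of NaHSO₄: 3692 × 120.1 = 443,400 g.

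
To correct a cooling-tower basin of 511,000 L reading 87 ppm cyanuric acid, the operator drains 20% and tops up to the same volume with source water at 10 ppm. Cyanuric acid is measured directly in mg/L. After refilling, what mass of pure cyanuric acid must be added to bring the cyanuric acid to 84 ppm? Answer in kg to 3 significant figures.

After draining 20% and refilling: 87 × 0.80 + 10 × 0.20 = 71.6 ppm.
Deficit to target: 84 − 71.6 = 12.4 mg/L.
Mass: 12.4 mg/L × 511,000 L = 6336 g cyanuric acid.

6.34 kg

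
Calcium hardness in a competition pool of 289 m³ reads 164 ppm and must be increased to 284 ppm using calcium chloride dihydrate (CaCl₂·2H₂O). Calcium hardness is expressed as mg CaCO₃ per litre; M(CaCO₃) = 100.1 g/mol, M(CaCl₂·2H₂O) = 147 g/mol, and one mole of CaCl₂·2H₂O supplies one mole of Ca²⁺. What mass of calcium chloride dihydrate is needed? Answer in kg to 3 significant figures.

50.9 kg

Volume: 289 m³ = 289,000 L.
Hardness to add: (284 − 164) = 120 mg/L as CaCO₃ × 289,000 L = 34,680 g as CaCO₃.
Moles of Ca²⁺ (1 mol Ca²⁺ ≡ 1 mol CaCO₃): 34,680 / 100.1 g/mol = 346.5 mol.
Mass of CaCl₂·2H₂O: 346.5 × 147 = 50,930 g.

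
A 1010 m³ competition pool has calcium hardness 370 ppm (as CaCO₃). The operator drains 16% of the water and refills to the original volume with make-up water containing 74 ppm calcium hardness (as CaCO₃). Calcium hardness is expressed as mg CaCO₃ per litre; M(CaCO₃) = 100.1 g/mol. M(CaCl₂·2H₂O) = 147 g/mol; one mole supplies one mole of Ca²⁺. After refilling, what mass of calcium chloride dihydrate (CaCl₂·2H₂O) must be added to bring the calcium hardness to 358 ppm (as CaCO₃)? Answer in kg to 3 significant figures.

Volume: 1010 m³ = 1,010,000 L.
After draining 16% and refilling: 370 × 0.84 + 74 × 0.16 = 322.64 ppm.
Deficit to target: 358 − 322.64 = 35.36 mg/L.
As CaCO₃: 35.36 mg/L × 1,010,000 L = 35,710 g; ÷ 100.1 = 356.8 mol Ca²⁺.
Mass: 356.8 × 147 = 52,450 g.

52.4 kg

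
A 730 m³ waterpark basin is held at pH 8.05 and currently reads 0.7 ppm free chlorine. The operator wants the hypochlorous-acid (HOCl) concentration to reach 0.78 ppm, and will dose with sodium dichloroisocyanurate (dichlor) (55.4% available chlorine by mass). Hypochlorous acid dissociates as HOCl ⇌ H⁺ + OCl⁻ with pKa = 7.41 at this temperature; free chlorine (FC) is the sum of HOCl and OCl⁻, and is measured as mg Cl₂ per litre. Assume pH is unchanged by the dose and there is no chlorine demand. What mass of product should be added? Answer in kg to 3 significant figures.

4.59 kg

Volume: 730 m³ = 730,000 L.
[OCl⁻]/[HOCl] = 10^(pH − pKa) = 10^(8.05 − 7.41) = 4.365; fraction as HOCl = 1/(1 + 4.365) = 0.1864.
Free chlorine required for 0.78 ppm HOCl: 0.78 / 0.1864 = 4.185 ppm.
FC to add: 4.185 − 0.7 = 3.485 mg/L as Cl₂.
Cl₂ equivalent: 3.485 mg/L × 730,000 L = 2544 g.
Product at 55.4% available Cl: 2544 / 0.554 = 4592 g.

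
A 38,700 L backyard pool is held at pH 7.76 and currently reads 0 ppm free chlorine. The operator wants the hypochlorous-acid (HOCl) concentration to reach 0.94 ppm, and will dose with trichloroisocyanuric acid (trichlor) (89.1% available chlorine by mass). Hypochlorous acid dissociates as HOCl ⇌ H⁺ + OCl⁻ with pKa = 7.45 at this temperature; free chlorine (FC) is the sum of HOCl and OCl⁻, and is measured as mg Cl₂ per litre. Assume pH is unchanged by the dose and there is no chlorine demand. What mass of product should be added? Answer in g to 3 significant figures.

124 g

[OCl⁻]/[HOCl] = 10^(pH − pKa) = 10^(7.76 − 7.45) = 2.042; fraction as HOCl = 1/(1 + 2.042) = 0.3288.
Free chlorine required for 0.94 ppm HOCl: 0.94 / 0.3288 = 2.859 ppm.
FC to add: 2.859 − 0 = 2.859 mg/L as Cl₂.
Cl₂ equivalent: 2.859 mg/L × 38,700 L = 110.7 g.
Product at 89.1% available Cl: 110.7 / 0.891 = 124.2 g.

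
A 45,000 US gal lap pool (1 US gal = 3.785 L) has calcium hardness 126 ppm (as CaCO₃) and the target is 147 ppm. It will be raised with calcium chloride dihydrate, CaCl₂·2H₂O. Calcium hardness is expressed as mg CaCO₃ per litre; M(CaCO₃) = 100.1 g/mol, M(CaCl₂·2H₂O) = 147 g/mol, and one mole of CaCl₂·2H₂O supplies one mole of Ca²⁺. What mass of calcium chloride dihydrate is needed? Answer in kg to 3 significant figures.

Volume: 45,000 US gal × 3.785 L/gal = 170,325 L.
Hardness to add: (147 − 126) = 21 mg/L as CaCO₃ × 170,325 L = 3577 g as CaCO₃.
Moles of Ca²⁺ (1 mol Ca²⁺ ≡ 1 mol CaCO₃): 3577 / 100.1 g/mol = 35.73 mol.
Mass of CaCl₂·2H₂O: 35.73 × 147 = 5253 g.

5.25 kg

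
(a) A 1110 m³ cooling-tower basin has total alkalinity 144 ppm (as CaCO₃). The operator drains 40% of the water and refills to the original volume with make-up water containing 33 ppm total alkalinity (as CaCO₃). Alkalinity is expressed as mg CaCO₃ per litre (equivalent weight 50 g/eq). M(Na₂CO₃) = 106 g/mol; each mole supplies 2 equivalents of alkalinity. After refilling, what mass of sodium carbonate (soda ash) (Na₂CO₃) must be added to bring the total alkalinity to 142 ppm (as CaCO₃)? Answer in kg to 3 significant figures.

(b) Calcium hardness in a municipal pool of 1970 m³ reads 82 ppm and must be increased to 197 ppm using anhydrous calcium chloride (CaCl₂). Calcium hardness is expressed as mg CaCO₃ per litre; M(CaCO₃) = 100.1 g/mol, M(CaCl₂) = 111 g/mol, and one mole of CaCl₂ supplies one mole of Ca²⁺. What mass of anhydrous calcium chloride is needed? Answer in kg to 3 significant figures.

(a) Volume: 1110 m³ = 1,110,000 L.
(a) After draining 40% and refilling: 144 × 0.60 + 33 × 0.40 = 99.6 ppm.
(a) Deficit to target: 142 − 99.6 = 42.4 mg/L.
(a) As CaCO₃: 42.4 mg/L × 1,110,000 L = 47,060 g; ÷ 50 g/eq ÷ 2 = 470.6 mol Na₂CO₃.
(a) Mass: 470.6 × 106 = 49,890 g.

(b) Volume: 1970 m³ = 1,970,000 L.
(b) Hardness to add: (197 − 82) = 115 mg/L as CaCO₃ × 1,970,000 L = 226,600 g as CaCO₃.
(b) Moles of Ca²⁺ (1 mol Ca²⁺ ≡ 1 mol CaCO₃): 226,600 / 100.1 g/mol = 2263 mol.
(b) Mass of CaCl₂: 2263 × 111 = 251,200 g.

(a) 49.9 kg; (b) 251 kg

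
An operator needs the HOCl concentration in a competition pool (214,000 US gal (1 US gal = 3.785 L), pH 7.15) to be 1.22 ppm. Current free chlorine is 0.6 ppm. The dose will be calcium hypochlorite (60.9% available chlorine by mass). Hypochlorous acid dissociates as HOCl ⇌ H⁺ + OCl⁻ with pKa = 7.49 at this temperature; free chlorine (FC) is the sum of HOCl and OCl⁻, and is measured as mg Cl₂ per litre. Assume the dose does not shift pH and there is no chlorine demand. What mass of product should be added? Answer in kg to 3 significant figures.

1.57 kg

Volume: 214,000 US gal × 3.785 L/gal = 809,990 L.
[OCl⁻]/[HOCl] = 10^(pH − pKa) = 10^(7.15 − 7.49) = 0.4571; fraction as HOCl = 1/(1 + 0.4571) = 0.6863.
Free chlorine required for 1.22 ppm HOCl: 1.22 / 0.6863 = 1.778 ppm.
FC to add: 1.778 − 0.6 = 1.178 mg/L as Cl₂.
Cl₂ equivalent: 1.178 mg/L × 809,990 L = 953.9 g.
Product at 60.9% available Cl: 953.9 / 0.609 = 1566 g.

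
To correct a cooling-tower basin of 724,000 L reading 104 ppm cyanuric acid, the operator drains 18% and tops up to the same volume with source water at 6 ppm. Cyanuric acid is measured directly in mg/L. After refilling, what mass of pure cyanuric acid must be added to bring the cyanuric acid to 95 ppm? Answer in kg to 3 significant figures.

6.26 kg

After draining 18% and refilling: 104 × 0.82 + 6 × 0.18 = 86.36 ppm.
Deficit to target: 95 − 86.36 = 8.64 mg/L.
Mass: 8.64 mg/L × 724,000 L = 6255 g cyanuric acid.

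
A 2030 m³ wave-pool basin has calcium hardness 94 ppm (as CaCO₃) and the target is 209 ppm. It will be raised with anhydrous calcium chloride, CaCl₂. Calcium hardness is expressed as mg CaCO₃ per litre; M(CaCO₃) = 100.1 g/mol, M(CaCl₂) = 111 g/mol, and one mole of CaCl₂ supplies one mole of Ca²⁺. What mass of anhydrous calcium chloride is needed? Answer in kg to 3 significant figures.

259 kg

Volume: 2030 m³ = 2,030,000 L.
Hardness to add: (209 − 94) = 115 mg/L as CaCO₃ × 2,030,000 L = 233,400 g as CaCO₃.
Moles of Ca²⁺ (1 mol Ca²⁺ ≡ 1 mol CaCO₃): 233,400 / 100.1 g/mol = 2332 mol.
Mass of CaCl₂: 2332 × 111 = 258,900 g.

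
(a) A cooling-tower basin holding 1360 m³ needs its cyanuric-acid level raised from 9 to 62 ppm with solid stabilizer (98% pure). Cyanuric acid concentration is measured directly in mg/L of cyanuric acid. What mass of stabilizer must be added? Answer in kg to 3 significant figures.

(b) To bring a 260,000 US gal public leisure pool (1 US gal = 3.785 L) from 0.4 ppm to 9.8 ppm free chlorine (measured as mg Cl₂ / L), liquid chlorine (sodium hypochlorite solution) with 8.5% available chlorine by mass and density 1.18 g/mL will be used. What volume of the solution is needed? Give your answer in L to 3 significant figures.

(a) 73.6 kg; (b) 92.2 L

(a) Volume: 1360 m³ = 1,360,000 L.
(a) CYA to add: (62 − 9) = 53 mg/L × 1,360,000 L = 72,080 g cyanuric acid.
(a) At 98% purity: 72,080 / 0.98 = 73,550 g product.

(b) Volume: 260,000 US gal × 3.785 L/gal = 984,100 L.
(b) Chlorine deficit: 9.8 − 0.4 = 9.4 ppm = 9.4 mg/L as Cl₂.
(b) Cl₂ equivalent needed: 9.4 mg/L × 984,100 L = 9,251,000 mg = 9251 g.
(b) Product at 8.5% available chlorine: 9251 / 0.085 = 108,800 g.
(b) Volume at density 1.18 g/mL: 108,800 g ÷ 1.18 g/mL = 92,230 mL.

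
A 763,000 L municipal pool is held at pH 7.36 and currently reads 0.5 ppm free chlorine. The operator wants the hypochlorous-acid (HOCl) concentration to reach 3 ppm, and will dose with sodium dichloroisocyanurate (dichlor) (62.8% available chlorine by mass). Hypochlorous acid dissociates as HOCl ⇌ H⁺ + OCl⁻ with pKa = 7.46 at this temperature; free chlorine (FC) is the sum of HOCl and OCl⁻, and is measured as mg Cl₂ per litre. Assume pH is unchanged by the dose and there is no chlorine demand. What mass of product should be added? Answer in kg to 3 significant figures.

[OCl⁻]/[HOCl] = 10^(pH − pKa) = 10^(7.36 − 7.46) = 0.7943; fraction as HOCl = 1/(1 + 0.7943) = 0.5573.
Free chlorine required for 3 ppm HOCl: 3 / 0.5573 = 5.383 ppm.
FC to add: 5.383 − 0.5 = 4.883 mg/L as Cl₂.
Cl₂ equivalent: 4.883 mg/L × 763,000 L = 3726 g.
Product at 62.8% available Cl: 3726 / 0.628 = 5933 g.

5.93 kg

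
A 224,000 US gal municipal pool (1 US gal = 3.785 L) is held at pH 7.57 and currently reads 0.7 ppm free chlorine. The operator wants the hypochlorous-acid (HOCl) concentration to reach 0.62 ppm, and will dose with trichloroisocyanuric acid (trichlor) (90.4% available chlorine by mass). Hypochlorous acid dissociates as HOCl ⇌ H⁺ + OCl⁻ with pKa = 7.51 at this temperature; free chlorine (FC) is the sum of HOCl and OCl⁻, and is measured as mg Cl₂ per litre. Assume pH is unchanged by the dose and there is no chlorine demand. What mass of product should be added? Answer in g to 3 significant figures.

Volume: 224,000 US gal × 3.785 L/gal = 847,840 L.
[OCl⁻]/[HOCl] = 10^(pH − pKa) = 10^(7.57 − 7.51) = 1.148; fraction as HOCl = 1/(1 + 1.148) = 0.4655.
Free chlorine required for 0.62 ppm HOCl: 0.62 / 0.4655 = 1.332 ppm.
FC to add: 1.332 − 0.7 = 0.6319 mg/L as Cl₂.
Cl₂ equivalent: 0.6319 mg/L × 847,840 L = 535.7 g.
Product at 90.4% available Cl: 535.7 / 0.904 = 592.6 g.

593 g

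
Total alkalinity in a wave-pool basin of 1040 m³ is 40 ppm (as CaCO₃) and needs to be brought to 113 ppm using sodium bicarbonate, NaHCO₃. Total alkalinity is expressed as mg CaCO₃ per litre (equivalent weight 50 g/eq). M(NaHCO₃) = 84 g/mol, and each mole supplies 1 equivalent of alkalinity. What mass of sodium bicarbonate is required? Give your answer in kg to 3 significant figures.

Volume: 1040 m³ = 1,040,000 L.
Alkalinity to add: (113 − 40) = 73 mg/L as CaCO₃ × 1,040,000 L = 75,920 g as CaCO₃.
Equivalents: 75,920 g ÷ 50 g/eq = 1518 eq.
NaHCO₃ supplies 1 eq per mole → 1518 mol.
Mass: 1518 mol × 84 g/mol = 127,500 g.

128 kg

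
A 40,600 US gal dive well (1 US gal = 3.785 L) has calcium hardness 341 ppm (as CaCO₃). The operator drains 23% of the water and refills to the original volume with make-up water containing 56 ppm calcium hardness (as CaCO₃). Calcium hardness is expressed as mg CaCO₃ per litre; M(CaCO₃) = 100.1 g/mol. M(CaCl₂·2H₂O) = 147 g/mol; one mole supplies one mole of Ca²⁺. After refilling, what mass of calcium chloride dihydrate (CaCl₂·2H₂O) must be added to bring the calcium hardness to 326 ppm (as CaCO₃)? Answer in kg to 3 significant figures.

Volume: 40,600 US gal × 3.785 L/gal = 153,671 L.
After draining 23% and refilling: 341 × 0.77 + 56 × 0.23 = 275.45 ppm.
Deficit to target: 326 − 275.45 = 50.55 mg/L.
As CaCO₃: 50.55 mg/L × 153,671 L = 7768 g; ÷ 100.1 = 77.6 mol Ca²⁺.
Mass: 77.6 × 147 = 11,410 g.

11.4 kg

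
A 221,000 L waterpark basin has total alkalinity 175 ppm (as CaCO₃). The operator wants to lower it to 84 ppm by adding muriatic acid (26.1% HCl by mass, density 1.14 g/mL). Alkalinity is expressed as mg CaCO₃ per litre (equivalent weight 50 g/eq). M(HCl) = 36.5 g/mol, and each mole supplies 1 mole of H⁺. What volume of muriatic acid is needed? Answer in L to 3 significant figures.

Alkalinity to neutralize: (175 − 84) = 91 mg/L as CaCO₃ × 221,000 L = 20,110 g as CaCO₃.
Equivalents of H⁺ required: 20,110 ÷ 50 g/eq = 402.2 eq = 402.2 mol HCl.
Mass of HCl: 402.2 × 36.5 = 14,680 g.
Mass of 26.1% solution: 14,680 / 0.261 = 56,250 g.
Volume: 56,250 g ÷ 1.14 g/mL = 49,340 mL.

49.3 L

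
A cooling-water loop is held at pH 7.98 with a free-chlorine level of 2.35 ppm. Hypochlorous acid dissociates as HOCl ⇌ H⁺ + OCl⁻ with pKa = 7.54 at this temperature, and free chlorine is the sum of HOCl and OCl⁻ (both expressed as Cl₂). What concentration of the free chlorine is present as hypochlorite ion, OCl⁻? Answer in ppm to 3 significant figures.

1.72 ppm

[OCl⁻]/[HOCl] = 10^(pH − pKa) = 10^(7.98 − 7.54) = 10^0.44 = 2.754.
Fraction as HOCl = 1 / (1 + 2.754) = 0.2664.
OCl⁻ = (1 − 0.2664) × 2.35 ppm = 1.724 ppm.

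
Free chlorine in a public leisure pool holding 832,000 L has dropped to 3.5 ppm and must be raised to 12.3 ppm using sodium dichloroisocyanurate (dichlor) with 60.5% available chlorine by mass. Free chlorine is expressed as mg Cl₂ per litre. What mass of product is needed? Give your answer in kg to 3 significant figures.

12.1 kg

Chlorine deficit: 12.3 − 3.5 = 8.8 ppm = 8.8 mg/L as Cl₂.
Cl₂ equivalent needed: 8.8 mg/L × 832,000 L = 7,322,000 mg = 7322 g.
Product at 60.5% available chlorine: 7322 / 0.605 = 12,100 g.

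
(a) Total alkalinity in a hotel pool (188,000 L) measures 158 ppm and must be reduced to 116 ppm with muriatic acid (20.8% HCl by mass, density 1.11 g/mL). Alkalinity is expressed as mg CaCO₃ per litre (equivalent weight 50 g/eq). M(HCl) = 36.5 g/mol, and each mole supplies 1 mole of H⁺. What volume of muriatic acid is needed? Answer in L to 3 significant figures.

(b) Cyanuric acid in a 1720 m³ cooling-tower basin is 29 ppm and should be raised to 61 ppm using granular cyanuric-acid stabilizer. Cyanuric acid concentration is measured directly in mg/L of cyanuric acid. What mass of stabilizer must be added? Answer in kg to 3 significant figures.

(a) Alkalinity to neutralize: (158 − 116) = 42 mg/L as CaCO₃ × 188,000 L = 7896 g as CaCO₃.
(a) Equivalents of H⁺ required: 7896 ÷ 50 g/eq = 157.9 eq = 157.9 mol HCl.
(a) Mass of HCl: 157.9 × 36.5 = 5764 g.
(a) Mass of 20.8% solution: 5764 / 0.208 = 27,710 g.
(a) Volume: 27,710 g ÷ 1.11 g/mL = 24,970 mL.

(b) Volume: 1720 m³ = 1,720,000 L.
(b) CYA to add: (61 − 29) = 32 mg/L × 1,720,000 L = 55,040 g cyanuric acid.

(a) 25.0 L; (b) 55.0 kg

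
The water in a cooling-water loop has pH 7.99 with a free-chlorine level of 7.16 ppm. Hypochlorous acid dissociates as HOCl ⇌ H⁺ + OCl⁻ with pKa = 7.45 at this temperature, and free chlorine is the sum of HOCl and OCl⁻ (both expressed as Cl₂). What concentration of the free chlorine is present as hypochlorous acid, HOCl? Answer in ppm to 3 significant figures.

[OCl⁻]/[HOCl] = 10^(pH − pKa) = 10^(7.99 − 7.45) = 10^0.54 = 3.467.
Fraction as HOCl = 1 / (1 + 3.467) = 0.2238.
HOCl = 0.2238 × 7.16 ppm = 1.603 ppm.

1.60 ppm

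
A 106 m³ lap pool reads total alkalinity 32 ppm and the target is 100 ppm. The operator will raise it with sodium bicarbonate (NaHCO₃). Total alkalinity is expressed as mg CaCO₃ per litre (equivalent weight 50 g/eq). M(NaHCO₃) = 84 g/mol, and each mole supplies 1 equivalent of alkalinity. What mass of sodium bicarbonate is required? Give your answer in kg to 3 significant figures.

12.1 kg

Volume: 106 m³ = 106,000 L.
Alkalinity to add: (100 − 32) = 68 mg/L as CaCO₃ × 106,000 L = 7208 g as CaCO₃.
Equivalents: 7208 g ÷ 50 g/eq = 144.2 eq.
NaHCO₃ supplies 1 eq per mole → 144.2 mol.
Mass: 144.2 mol × 84 g/mol = 12,110 g.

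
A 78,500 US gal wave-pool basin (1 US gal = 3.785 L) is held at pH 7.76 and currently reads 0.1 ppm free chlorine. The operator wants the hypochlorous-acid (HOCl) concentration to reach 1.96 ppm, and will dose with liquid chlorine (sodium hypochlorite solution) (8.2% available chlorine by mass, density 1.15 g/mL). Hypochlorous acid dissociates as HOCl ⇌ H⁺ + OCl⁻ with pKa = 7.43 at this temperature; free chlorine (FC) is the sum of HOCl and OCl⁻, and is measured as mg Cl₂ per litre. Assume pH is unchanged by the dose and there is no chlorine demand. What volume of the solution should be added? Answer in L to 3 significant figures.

Volume: 78,500 US gal × 3.785 L/gal = 297,122 L.
[OCl⁻]/[HOCl] = 10^(pH − pKa) = 10^(7.76 − 7.43) = 2.138; fraction as HOCl = 1/(1 + 2.138) = 0.3187.
Free chlorine required for 1.96 ppm HOCl: 1.96 / 0.3187 = 6.15 ppm.
FC to add: 6.15 − 0.1 = 6.05 mg/L as Cl₂.
Cl₂ equivalent: 6.05 mg/L × 297,122 L = 1798 g.
Product at 8.2% available Cl: 1798 / 0.082 = 21,920 g.
Volume: 21,920 g ÷ 1.15 g/mL = 19,060 mL.

19.1 L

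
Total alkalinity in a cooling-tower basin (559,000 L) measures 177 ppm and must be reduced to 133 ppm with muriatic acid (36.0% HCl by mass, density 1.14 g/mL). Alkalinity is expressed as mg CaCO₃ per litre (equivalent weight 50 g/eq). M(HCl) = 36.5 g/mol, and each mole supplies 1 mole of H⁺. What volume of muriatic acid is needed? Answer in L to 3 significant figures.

43.8 L

Alkalinity to neutralize: (177 − 133) = 44 mg/L as CaCO₃ × 559,000 L = 24,600 g as CaCO₃.
Equivalents of H⁺ required: 24,600 ÷ 50 g/eq = 491.9 eq = 491.9 mol HCl.
Mass of HCl: 491.9 × 36.5 = 17,960 g.
Mass of 36.0% solution: 17,960 / 0.36 = 49,880 g.
Volume: 49,880 g ÷ 1.14 g/mL = 43,750 mL.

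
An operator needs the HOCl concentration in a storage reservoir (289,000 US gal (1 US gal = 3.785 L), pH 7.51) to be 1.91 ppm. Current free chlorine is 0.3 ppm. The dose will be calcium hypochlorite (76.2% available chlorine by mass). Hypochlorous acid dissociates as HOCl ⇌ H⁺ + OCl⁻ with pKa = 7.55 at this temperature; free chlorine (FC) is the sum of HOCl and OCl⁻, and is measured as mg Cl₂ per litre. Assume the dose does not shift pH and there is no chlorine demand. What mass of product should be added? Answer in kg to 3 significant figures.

4.81 kg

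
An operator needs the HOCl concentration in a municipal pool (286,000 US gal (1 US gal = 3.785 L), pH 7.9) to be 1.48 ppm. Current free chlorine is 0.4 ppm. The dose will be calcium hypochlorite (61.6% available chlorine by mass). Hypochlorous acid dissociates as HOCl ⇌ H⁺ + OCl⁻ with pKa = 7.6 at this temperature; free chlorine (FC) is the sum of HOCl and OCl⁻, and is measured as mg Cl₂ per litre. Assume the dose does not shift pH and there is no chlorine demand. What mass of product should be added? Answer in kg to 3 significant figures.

7.09 kg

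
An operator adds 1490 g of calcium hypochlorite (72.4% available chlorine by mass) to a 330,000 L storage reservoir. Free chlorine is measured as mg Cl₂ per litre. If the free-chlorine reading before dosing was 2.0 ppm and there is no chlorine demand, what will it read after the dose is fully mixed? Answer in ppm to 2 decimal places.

5.27 ppm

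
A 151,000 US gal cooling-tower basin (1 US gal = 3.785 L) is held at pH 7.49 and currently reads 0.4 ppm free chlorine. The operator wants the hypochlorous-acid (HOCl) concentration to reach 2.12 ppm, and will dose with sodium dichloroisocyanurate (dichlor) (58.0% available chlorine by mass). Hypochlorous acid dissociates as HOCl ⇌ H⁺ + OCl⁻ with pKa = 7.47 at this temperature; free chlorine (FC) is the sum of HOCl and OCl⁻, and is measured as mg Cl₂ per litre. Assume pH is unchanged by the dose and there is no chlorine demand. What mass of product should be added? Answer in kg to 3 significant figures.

Volume: 151,000 US gal × 3.785 L/gal = 571,535 L.
[OCl⁻]/[HOCl] = 10^(pH − pKa) = 10^(7.49 − 7.47) = 1.047; fraction as HOCl = 1/(1 + 1.047) = 0.4885.
Free chlorine required for 2.12 ppm HOCl: 2.12 / 0.4885 = 4.34 ppm.
FC to add: 4.34 − 0.4 = 3.94 mg/L as Cl₂.
Cl₂ equivalent: 3.94 mg/L × 571,535 L = 2252 g.
Product at 58.0% available Cl: 2252 / 0.58 = 3882 g.

3.88 kg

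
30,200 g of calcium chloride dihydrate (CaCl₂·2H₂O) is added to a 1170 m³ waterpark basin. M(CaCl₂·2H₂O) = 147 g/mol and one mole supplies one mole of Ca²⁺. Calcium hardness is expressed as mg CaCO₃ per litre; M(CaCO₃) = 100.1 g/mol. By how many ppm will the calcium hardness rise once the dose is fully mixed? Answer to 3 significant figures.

17.6 ppm

Volume: 1170 m³ = 1,170,000 L.
Moles of Ca²⁺: 30,200 g ÷ 147 g/mol = 205.4 mol.
As CaCO₃: 205.4 mol × 100.1 g/mol = 20,560 g.
Rise: 20,560 g / 1,170,000 L × 1000 = 17.58 mg/L.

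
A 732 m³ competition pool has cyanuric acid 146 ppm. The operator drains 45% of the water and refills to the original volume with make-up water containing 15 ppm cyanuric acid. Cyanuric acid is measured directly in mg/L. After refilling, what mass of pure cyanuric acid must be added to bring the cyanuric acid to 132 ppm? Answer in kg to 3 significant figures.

Volume: 732 m³ = 732,000 L.
After draining 45% and refilling: 146 × 0.55 + 15 × 0.45 = 87.05 ppm.
Deficit to target: 132 − 87.05 = 44.95 mg/L.
Mass: 44.95 mg/L × 732,000 L = 32,900 g cyanuric acid.

32.9 kg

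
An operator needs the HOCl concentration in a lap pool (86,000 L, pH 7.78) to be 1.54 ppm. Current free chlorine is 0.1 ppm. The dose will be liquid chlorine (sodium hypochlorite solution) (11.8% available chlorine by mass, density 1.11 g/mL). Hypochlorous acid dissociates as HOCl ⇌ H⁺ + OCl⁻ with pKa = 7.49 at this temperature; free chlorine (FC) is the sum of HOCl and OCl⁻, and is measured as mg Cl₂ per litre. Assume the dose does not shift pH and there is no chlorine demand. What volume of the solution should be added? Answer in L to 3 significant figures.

[OCl⁻]/[HOCl] = 10^(pH − pKa) = 10^(7.78 − 7.49) = 1.95; fraction as HOCl = 1/(1 + 1.95) = 0.339.
Free chlorine required for 1.54 ppm HOCl: 1.54 / 0.339 = 4.543 ppm.
FC to add: 4.543 − 0.1 = 4.443 mg/L as Cl₂.
Cl₂ equivalent: 4.443 mg/L × 86,000 L = 382.1 g.
Product at 11.8% available Cl: 382.1 / 0.118 = 3238 g.
Volume: 3238 g ÷ 1.11 g/mL = 2917 mL.

2.92 L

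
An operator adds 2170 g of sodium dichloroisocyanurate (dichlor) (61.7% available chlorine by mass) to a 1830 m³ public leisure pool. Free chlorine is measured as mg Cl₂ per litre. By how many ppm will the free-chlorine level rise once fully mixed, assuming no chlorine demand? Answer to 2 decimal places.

Volume: 1830 m³ = 1,830,000 L.
Available chlorine delivered: 2170 g × 0.617 = 1339 g as Cl₂.
Concentration rise: 1339 g / 1,830,000 L = 0.7316 mg/L = 0.73 ppm.

0.73 ppm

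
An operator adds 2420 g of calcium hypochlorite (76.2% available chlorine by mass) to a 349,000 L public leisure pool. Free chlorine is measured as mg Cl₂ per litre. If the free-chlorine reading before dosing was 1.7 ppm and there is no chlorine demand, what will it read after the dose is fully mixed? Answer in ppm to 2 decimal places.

Available chlorine delivered: 2420 g × 0.762 = 1844 g as Cl₂.
Concentration rise: 1844 g / 349,000 L = 5.284 mg/L = 5.28 ppm.
Final FC: 1.7 + 5.28 = 6.98 ppm.

6.98 ppm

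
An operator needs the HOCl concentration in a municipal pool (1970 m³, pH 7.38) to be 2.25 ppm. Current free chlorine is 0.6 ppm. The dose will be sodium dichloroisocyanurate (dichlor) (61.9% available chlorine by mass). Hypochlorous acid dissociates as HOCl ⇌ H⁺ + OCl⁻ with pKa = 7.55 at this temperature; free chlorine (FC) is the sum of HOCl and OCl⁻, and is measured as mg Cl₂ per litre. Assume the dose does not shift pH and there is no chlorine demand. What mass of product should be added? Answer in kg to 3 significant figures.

10.1 kg

Volume: 1970 m³ = 1,970,000 L.
[OCl⁻]/[HOCl] = 10^(pH − pKa) = 10^(7.38 − 7.55) = 0.6761; fraction as HOCl = 1/(1 + 0.6761) = 0.5966.
Free chlorine required for 2.25 ppm HOCl: 2.25 / 0.5966 = 3.771 ppm.
FC to add: 3.771 − 0.6 = 3.171 mg/L as Cl₂.
Cl₂ equivalent: 3.171 mg/L × 1,970,000 L = 6247 g.
Product at 61.9% available Cl: 6247 / 0.619 = 10,090 g.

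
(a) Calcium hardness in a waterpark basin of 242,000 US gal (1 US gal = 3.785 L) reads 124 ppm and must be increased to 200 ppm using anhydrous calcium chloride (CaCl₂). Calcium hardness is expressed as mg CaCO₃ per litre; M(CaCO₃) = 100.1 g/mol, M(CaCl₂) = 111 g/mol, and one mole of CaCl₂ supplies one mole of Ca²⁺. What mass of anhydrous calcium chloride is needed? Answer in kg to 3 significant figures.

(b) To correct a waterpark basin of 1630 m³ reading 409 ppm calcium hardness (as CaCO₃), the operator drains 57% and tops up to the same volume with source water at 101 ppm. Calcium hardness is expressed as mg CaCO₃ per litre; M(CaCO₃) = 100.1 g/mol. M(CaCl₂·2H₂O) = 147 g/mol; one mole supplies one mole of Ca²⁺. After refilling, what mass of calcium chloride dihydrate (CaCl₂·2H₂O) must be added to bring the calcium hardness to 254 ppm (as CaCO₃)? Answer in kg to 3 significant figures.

(a) Volume: 242,000 US gal × 3.785 L/gal = 915,970 L.
(a) Hardness to add: (200 − 124) = 76 mg/L as CaCO₃ × 915,970 L = 69,610 g as CaCO₃.
(a) Moles of Ca²⁺ (1 mol Ca²⁺ ≡ 1 mol CaCO₃): 69,610 / 100.1 g/mol = 695.4 mol.
(a) Mass of CaCl₂: 695.4 × 111 = 77,190 g.

(b) Volume: 1630 m³ = 1,630,000 L.
(b) After draining 57% and refilling: 409 × 0.43 + 101 × 0.57 = 233.44 ppm.
(b) Deficit to target: 254 − 233.44 = 20.56 mg/L.
(b) As CaCO₃: 20.56 mg/L × 1,630,000 L = 33,510 g; ÷ 100.1 = 334.8 mol Ca²⁺.
(b) Mass: 334.8 × 147 = 49,210 g.

(a) 77.2 kg; (b) 49.2 kg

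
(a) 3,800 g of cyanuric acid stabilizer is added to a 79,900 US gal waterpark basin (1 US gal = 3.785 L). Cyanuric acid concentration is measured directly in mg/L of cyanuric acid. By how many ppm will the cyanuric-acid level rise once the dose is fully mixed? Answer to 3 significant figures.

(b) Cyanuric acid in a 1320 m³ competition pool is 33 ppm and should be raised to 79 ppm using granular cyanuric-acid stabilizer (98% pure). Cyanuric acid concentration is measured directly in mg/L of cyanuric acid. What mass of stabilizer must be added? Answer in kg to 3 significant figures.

(a) 12.6 ppm; (b) 62.0 kg

(a) Volume: 79,900 US gal × 3.785 L/gal = 302,422 L.
(a) Rise: 3,800 g / 302,422 L × 1000 = 12.57 mg/L.

(b) Volume: 1320 m³ = 1,320,000 L.
(b) CYA to add: (79 − 33) = 46 mg/L × 1,320,000 L = 60,720 g cyanuric acid.
(b) At 98% purity: 60,720 / 0.98 = 61,960 g product.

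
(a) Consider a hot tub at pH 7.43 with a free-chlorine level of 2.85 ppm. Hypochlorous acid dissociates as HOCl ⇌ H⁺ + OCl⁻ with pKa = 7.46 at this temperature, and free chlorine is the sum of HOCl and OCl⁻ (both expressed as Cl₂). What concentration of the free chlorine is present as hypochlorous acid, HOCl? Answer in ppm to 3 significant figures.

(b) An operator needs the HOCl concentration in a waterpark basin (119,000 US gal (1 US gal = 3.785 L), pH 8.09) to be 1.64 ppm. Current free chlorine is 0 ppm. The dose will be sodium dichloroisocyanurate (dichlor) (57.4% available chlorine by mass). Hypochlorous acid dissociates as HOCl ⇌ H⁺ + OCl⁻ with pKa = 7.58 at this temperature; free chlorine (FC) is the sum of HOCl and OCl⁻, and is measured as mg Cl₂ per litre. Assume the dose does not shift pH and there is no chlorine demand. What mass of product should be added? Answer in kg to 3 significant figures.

(a) [OCl⁻]/[HOCl] = 10^(pH − pKa) = 10^(7.43 − 7.46) = 10^-0.03 = 0.9333.
(a) Fraction as HOCl = 1 / (1 + 0.9333) = 0.5173.
(a) HOCl = 0.5173 × 2.85 ppm = 1.474 ppm.

(b) Volume: 119,000 US gal × 3.785 L/gal = 450,415 L.
(b) [OCl⁻]/[HOCl] = 10^(pH − pKa) = 10^(8.09 − 7.58) = 3.236; fraction as HOCl = 1/(1 + 3.236) = 0.2361.
(b) Free chlorine required for 1.64 ppm HOCl: 1.64 / 0.2361 = 6.947 ppm.
(b) FC to add: 6.947 − 0 = 6.947 mg/L as Cl₂.
(b) Cl₂ equivalent: 6.947 mg/L × 450,415 L = 3129 g.
(b) Product at 57.4% available Cl: 3129 / 0.574 = 5451 g.

(a) 1.47 ppm; (b) 5.45 kg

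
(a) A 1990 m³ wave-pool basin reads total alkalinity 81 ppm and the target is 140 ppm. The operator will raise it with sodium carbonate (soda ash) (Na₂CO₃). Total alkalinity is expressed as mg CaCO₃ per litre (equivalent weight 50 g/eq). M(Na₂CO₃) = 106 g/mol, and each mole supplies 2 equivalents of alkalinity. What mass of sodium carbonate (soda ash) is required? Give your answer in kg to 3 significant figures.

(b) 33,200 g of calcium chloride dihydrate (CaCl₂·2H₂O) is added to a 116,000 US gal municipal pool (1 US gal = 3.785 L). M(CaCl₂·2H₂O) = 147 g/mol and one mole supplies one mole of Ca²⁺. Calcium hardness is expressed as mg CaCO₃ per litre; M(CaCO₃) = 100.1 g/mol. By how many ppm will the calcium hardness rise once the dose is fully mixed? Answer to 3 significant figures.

(a) 124 kg; (b) 51.5 ppm

(a) Volume: 1990 m³ = 1,990,000 L.
(a) Alkalinity to add: (140 − 81) = 59 mg/L as CaCO₃ × 1,990,000 L = 117,400 g as CaCO₃.
(a) Equivalents: 117,400 g ÷ 50 g/eq = 2348 eq.
(a) Each mole of Na₂CO₃ supplies 2 eq, so 2348 / 2 = 1174 mol.
(a) Mass: 1174 mol × 106 g/mol = 124,500 g.

(b) Volume: 116,000 US gal × 3.785 L/gal = 439,060 L.
(b) Moles of Ca²⁺: 33,200 g ÷ 147 g/mol = 225.9 mol.
(b) As CaCO₃: 225.9 mol × 100.1 g/mol = 22,610 g.
(b) Rise: 22,610 g / 439,060 L × 1000 = 51.49 mg/L.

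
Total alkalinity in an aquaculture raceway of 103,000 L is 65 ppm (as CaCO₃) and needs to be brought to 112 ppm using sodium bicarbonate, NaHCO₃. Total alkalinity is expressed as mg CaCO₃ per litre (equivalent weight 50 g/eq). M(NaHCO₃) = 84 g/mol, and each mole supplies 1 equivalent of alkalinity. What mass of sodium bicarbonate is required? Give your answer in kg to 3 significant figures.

8.13 kg

Alkalinity to add: (112 − 65) = 47 mg/L as CaCO₃ × 103,000 L = 4841 g as CaCO₃.
Equivalents: 4841 g ÷ 50 g/eq = 96.82 eq.
NaHCO₃ supplies 1 eq per mole → 96.82 mol.
Mass: 96.82 mol × 84 g/mol = 8133 g.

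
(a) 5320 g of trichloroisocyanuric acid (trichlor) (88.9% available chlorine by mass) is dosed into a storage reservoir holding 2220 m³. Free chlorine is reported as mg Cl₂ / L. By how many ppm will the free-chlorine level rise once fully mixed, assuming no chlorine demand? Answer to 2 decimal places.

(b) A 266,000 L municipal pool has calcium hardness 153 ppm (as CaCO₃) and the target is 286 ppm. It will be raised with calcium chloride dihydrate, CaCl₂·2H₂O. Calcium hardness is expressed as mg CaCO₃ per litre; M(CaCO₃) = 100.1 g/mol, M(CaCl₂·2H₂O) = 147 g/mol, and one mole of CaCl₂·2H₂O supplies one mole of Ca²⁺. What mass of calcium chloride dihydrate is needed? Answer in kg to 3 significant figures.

(a) Volume: 2220 m³ = 2,220,000 L.
(a) Available chlorine delivered: 5320 g × 0.889 = 4729 g as Cl₂.
(a) Concentration rise: 4729 g / 2,220,000 L = 2.13 mg/L = 2.13 ppm.

(b) Hardness to add: (286 − 153) = 133 mg/L as CaCO₃ × 266,000 L = 35,380 g as CaCO₃.
(b) Moles of Ca²⁺ (1 mol Ca²⁺ ≡ 1 mol CaCO₃): 35,380 / 100.1 g/mol = 353.4 mol.
(b) Mass of CaCl₂·2H₂O: 353.4 × 147 = 51,950 g.

(a) 2.13 ppm; (b) 52.0 kg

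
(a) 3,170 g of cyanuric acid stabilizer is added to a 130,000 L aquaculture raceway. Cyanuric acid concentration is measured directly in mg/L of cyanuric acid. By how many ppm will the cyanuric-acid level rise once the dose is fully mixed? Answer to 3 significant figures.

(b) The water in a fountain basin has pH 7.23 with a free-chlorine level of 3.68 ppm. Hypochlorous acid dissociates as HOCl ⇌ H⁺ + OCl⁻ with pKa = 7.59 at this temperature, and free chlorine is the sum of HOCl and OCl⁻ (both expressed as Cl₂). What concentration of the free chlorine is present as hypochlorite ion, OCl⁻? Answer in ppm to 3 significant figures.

(a) 24.4 ppm; (b) 1.12 ppm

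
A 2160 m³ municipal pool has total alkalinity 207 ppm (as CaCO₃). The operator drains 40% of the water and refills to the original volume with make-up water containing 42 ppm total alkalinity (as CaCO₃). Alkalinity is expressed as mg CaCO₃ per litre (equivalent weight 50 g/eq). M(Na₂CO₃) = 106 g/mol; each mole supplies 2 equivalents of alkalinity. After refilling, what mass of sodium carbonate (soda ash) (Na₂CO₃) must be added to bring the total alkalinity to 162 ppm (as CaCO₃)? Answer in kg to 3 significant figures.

48.1 kg

Volume: 2160 m³ = 2,160,000 L.
After draining 40% and refilling: 207 × 0.60 + 42 × 0.40 = 141 ppm.
Deficit to target: 162 − 141 = 21 mg/L.
As CaCO₃: 21 mg/L × 2,160,000 L = 45,360 g; ÷ 50 g/eq ÷ 2 = 453.6 mol Na₂CO₃.
Mass: 453.6 × 106 = 48,080 g.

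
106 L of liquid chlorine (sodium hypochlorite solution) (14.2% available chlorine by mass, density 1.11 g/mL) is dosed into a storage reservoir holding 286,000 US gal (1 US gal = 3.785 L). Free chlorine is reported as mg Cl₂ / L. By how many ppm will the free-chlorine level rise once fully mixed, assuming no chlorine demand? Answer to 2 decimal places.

Volume: 286,000 US gal × 3.785 L/gal = 1,082,510 L.
Mass of solution: 106 L × 1000 mL/L × 1.11 g/mL = 117,700 g.
Available chlorine delivered: 117,700 g × 0.142 = 16,710 g as Cl₂.
Concentration rise: 16,710 g / 1,082,510 L = 15.43 mg/L = 15.43 ppm.

15.43 ppm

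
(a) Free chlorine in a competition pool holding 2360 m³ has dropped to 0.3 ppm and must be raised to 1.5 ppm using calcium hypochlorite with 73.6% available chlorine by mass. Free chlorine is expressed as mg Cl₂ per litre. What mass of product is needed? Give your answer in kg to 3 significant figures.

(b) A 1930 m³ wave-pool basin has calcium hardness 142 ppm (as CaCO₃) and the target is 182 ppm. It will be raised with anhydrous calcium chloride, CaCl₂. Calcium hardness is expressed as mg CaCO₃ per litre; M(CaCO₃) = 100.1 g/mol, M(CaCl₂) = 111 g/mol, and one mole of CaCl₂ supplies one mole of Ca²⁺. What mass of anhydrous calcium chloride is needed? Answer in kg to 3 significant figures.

(a) 3.85 kg; (b) 85.6 kg

(a) Volume: 2360 m³ = 2,360,000 L.
(a) Chlorine deficit: 1.5 − 0.3 = 1.2 ppm = 1.2 mg/L as Cl₂.
(a) Cl₂ equivalent needed: 1.2 mg/L × 2,360,000 L = 2,832,000 mg = 2832 g.
(a) Product at 73.6% available chlorine: 2832 / 0.736 = 3848 g.

(b) Volume: 1930 m³ = 1,930,000 L.
(b) Hardness to add: (182 − 142) = 40 mg/L as CaCO₃ × 1,930,000 L = 77,200 g as CaCO₃.
(b) Moles of Ca²⁺ (1 mol Ca²⁺ ≡ 1 mol CaCO₃): 77,200 / 100.1 g/mol = 771.2 mol.
(b) Mass of CaCl₂: 771.2 × 111 = 85,610 g.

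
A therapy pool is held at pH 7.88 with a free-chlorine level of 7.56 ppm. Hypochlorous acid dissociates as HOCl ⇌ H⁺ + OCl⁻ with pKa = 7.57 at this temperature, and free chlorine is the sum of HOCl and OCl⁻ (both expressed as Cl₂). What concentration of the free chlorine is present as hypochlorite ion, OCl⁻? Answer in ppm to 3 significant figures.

5.07 ppm

[OCl⁻]/[HOCl] = 10^(pH − pKa) = 10^(7.88 − 7.57) = 10^0.31 = 2.042.
Fraction as HOCl = 1 / (1 + 2.042) = 0.3288.
OCl⁻ = (1 − 0.3288) × 7.56 ppm = 5.075 ppm.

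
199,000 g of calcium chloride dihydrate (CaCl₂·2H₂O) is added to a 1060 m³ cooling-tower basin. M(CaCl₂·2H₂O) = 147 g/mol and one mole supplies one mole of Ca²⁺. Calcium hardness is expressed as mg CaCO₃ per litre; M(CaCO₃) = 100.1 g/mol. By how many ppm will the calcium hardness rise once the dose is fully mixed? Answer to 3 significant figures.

Volume: 1060 m³ = 1,060,000 L.
Moles of Ca²⁺: 199,000 g ÷ 147 g/mol = 1354 mol.
As CaCO₃: 1354 mol × 100.1 g/mol = 135,500 g.
Rise: 135,500 g / 1,060,000 L × 1000 = 127.8 mg/L.

128 ppm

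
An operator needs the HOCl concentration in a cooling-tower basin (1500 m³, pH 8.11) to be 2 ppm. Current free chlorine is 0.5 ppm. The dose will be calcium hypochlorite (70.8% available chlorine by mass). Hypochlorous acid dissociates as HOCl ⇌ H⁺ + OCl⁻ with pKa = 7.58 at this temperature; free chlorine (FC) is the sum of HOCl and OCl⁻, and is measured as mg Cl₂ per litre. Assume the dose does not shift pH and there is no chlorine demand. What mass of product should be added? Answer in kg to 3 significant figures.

Volume: 1500 m³ = 1,500,000 L.
[OCl⁻]/[HOCl] = 10^(pH − pKa) = 10^(8.11 − 7.58) = 3.388; fraction as HOCl = 1/(1 + 3.388) = 0.2279.
Free chlorine required for 2 ppm HOCl: 2 / 0.2279 = 8.777 ppm.
FC to add: 8.777 − 0.5 = 8.277 mg/L as Cl₂.
Cl₂ equivalent: 8.277 mg/L × 1,500,000 L = 12,420 g.
Product at 70.8% available Cl: 12,420 / 0.708 = 17,540 g.

17.5 kg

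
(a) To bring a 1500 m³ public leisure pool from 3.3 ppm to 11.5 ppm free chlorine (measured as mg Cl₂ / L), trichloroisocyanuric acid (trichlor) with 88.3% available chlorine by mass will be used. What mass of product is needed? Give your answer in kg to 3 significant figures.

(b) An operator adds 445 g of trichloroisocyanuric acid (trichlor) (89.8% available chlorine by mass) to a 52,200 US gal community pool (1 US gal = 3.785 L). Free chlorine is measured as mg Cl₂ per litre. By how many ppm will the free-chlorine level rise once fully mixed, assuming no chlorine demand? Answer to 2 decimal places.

(a) 13.9 kg; (b) 2.02 ppm

(a) Volume: 1500 m³ = 1,500,000 L.
(a) Chlorine deficit: 11.5 − 3.3 = 8.2 ppm = 8.2 mg/L as Cl₂.
(a) Cl₂ equivalent needed: 8.2 mg/L × 1,500,000 L = 12,300,000 mg = 12,300 g.
(a) Product at 88.3% available chlorine: 12,300 / 0.883 = 13,930 g.

(b) Volume: 52,200 US gal × 3.785 L/gal = 197,577 L.
(b) Available chlorine delivered: 445 g × 0.898 = 399.6 g as Cl₂.
(b) Concentration rise: 399.6 g / 197,577 L = 2.023 mg/L = 2.02 ppm.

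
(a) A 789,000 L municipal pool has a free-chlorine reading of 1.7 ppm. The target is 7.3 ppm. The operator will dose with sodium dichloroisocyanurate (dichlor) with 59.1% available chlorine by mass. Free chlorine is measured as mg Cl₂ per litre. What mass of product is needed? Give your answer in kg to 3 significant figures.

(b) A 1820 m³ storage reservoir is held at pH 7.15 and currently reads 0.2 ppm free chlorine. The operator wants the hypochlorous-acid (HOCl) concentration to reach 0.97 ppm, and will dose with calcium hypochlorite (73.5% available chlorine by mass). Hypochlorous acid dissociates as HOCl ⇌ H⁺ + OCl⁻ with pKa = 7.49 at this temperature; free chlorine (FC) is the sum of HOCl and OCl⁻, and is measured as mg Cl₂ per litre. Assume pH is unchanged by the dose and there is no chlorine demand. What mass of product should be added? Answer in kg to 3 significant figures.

(a) Chlorine deficit: 7.3 − 1.7 = 5.6 ppm = 5.6 mg/L as Cl₂.
(a) Cl₂ equivalent needed: 5.6 mg/L × 789,000 L = 4,418,000 mg = 4418 g.
(a) Product at 59.1% available chlorine: 4418 / 0.591 = 7476 g.

(b) Volume: 1820 m³ = 1,820,000 L.
(b) [OCl⁻]/[HOCl] = 10^(pH − pKa) = 10^(7.15 − 7.49) = 0.4571; fraction as HOCl = 1/(1 + 0.4571) = 0.6863.
(b) Free chlorine required for 0.97 ppm HOCl: 0.97 / 0.6863 = 1.413 ppm.
(b) FC to add: 1.413 − 0.2 = 1.213 mg/L as Cl₂.
(b) Cl₂ equivalent: 1.213 mg/L × 1,820,000 L = 2208 g.
(b) Product at 73.5% available Cl: 2208 / 0.735 = 3005 g.

(a) 7.48 kg; (b) 3.00 kg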